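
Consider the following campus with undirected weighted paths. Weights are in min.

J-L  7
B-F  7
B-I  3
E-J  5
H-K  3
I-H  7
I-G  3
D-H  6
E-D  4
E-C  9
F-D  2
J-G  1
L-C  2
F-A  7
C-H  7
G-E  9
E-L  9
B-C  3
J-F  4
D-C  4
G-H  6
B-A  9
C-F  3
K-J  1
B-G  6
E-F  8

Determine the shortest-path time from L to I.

Compare a few routes:
L - J - G - I: 7+1+3 = 11
L - C - B - I: 2+3+3 = 8
L - C - F - J - G - I: 2+3+4+1+3 = 13
Cheapest is L - C - B - I at 8 min.

8 min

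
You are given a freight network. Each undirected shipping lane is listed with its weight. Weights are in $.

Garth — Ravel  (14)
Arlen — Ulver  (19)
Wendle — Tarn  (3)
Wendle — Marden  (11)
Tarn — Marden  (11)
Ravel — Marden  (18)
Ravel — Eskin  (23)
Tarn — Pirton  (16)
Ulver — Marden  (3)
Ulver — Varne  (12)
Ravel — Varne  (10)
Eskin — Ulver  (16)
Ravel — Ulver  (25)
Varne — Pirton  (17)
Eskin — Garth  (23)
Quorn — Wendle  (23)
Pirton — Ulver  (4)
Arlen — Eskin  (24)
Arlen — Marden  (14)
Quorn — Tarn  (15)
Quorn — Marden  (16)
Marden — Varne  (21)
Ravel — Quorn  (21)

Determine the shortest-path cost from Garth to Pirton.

Compare a few routes:
Garth - Ravel - Marden - Ulver - Pirton: 14+18+3+4 = 39
Garth - Ravel - Varne - Ulver - Pirton: 14+10+12+4 = 40
The minimum is $39 via Garth - Ravel - Marden - Ulver - Pirton.

$39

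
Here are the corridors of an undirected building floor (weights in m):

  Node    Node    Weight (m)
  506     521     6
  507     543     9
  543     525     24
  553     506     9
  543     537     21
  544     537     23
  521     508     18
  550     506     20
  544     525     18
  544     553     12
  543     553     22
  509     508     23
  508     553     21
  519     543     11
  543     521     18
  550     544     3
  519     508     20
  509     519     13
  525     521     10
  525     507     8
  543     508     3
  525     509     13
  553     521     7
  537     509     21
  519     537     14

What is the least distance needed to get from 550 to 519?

Shortest distances from 550:
550: 0
544: 3  (via 550)
553: 15  (via 544)
506: 20  (via 550)
525: 21  (via 544)
521: 22  (via 553)
537: 26  (via 544)
507: 29  (via 525)
509: 34  (via 525)
508: 36  (via 553)
543: 37  (via 553)
519: 40  (via 537)
Shortest route: 550–544–537–519 = 40 m.

40 m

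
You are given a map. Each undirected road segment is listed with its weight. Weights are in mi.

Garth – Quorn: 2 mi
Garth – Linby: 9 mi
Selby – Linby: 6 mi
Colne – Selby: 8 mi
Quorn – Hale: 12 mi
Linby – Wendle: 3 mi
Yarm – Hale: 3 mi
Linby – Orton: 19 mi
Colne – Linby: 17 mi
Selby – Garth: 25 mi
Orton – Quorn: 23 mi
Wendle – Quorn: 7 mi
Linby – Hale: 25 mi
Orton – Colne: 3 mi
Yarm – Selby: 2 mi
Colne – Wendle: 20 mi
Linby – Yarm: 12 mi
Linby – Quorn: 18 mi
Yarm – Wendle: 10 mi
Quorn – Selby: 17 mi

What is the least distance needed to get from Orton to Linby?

Shortest distances from Orton:
Orton: 0
Colne: 3  (via Orton)
Selby: 11  (via Colne)
Yarm: 13  (via Selby)
Hale: 16  (via Yarm)
Linby: 17  (via Selby)
Shortest route: Orton → Colne → Selby → Linby = 17 mi.

17 mi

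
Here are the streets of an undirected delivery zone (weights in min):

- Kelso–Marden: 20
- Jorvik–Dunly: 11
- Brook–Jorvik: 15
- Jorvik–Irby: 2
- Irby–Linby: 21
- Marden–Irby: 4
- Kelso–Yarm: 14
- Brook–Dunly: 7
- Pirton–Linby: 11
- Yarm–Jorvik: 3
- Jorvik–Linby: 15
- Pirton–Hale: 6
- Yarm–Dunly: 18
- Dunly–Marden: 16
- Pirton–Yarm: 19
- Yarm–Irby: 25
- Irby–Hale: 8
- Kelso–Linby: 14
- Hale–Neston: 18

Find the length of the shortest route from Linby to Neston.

Running Dijkstra from Linby:
Linby: 0
Pirton: 11  (via Linby)
Kelso: 14  (via Linby)
Jorvik: 15  (via Linby)
Irby: 17  (via Jorvik)
Hale: 17  (via Pirton)
Yarm: 18  (via Jorvik)
Marden: 21  (via Irby)
Dunly: 26  (via Jorvik)
Brook: 30  (via Jorvik)
Neston: 35  (via Hale)
Shortest route: Linby → Pirton → Hale → Neston = 35 min.

35 min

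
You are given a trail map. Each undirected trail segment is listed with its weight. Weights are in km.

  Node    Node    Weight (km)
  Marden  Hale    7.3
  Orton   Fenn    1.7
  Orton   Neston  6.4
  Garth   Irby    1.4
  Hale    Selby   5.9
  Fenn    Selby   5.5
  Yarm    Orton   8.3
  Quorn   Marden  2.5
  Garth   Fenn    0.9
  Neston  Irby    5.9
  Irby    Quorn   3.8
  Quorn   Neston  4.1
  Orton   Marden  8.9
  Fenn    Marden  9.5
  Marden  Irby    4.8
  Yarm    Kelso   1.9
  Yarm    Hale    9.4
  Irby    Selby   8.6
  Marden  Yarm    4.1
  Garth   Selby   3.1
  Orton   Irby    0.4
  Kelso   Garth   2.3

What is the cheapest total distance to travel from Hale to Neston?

Compare a few routes:
Hale → Marden → Quorn → Neston: 7.3+2.5+4.1 = 13.9
Hale → Selby → Garth → Irby → Orton → Neston: 5.9+3.1+1.4+0.4+6.4 = 17.2
Hale → Selby → Garth → Irby → Neston: 5.9+3.1+1.4+5.9 = 16.3
Hale → Selby → Garth → Fenn → Orton → Irby → Neston: 5.9+3.1+0.9+1.7+0.4+5.9 = 17.9
Cheapest is Hale → Marden → Quorn → Neston at 13.9 km.

13.9 km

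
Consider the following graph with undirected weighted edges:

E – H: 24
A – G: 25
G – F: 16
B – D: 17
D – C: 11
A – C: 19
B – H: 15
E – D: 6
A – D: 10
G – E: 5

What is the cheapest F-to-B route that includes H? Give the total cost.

60

Shortest F→H: F–G–E–H = 45
Best H to B: H–B costing 15
Total via H: 45 + 15 = 60.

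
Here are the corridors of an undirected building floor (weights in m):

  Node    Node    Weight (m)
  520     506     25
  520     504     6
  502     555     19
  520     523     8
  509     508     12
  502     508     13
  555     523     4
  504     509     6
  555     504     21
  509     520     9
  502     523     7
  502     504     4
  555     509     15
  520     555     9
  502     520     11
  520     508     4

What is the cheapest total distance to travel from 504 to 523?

11 m

Settle nodes by increasing distance from 504:
504: 0
502: 4  (via 504)
509: 6  (via 504)
520: 6  (via 504)
508: 10  (via 520)
523: 11  (via 502)
Shortest route: 504 → 502 → 523 = 11 m.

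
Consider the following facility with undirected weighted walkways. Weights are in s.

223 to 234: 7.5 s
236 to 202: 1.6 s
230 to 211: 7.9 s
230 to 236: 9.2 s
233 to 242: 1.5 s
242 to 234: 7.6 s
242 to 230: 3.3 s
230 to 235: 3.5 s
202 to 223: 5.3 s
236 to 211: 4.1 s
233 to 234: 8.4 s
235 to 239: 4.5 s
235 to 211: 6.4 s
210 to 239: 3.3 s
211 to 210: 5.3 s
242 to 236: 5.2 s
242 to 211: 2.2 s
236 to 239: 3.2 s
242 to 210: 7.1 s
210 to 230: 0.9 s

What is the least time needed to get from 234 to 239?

Candidate routes:
234 - 242 - 211 - 236 - 239: 7.6+2.2+4.1+3.2 = 17.1
234 - 242 - 236 - 239: 7.6+5.2+3.2 = 16
234 - 242 - 230 - 210 - 239: 7.6+3.3+0.9+3.3 = 15.1
The minimum is 15.1 s via 234 - 242 - 230 - 210 - 239.

15.1 s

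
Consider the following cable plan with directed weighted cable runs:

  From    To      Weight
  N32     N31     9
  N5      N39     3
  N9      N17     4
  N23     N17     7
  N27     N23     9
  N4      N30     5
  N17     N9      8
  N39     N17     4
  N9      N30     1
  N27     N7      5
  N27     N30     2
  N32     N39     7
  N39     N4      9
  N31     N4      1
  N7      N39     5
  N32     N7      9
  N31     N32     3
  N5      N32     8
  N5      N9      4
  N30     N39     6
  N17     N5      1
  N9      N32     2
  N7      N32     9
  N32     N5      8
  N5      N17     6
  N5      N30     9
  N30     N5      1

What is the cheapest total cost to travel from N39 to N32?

11

Compare a few routes:
N39 → N17 → N5 → N9 → N32: 4+1+4+2 = 11
N39 → N17 → N5 → N32: 4+1+8 = 13
N39 → N17 → N9 → N32: 4+8+2 = 14
Cheapest is N39 → N17 → N5 → N9 → N32 at 11.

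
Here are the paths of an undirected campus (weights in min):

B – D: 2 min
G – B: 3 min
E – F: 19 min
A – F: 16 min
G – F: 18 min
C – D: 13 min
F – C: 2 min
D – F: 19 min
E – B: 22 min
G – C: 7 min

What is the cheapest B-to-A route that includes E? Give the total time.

57 min

Best B to E: B → E costing 22
Best E to A: E → F → A costing 35
Total via E: 22 + 35 = 57 min.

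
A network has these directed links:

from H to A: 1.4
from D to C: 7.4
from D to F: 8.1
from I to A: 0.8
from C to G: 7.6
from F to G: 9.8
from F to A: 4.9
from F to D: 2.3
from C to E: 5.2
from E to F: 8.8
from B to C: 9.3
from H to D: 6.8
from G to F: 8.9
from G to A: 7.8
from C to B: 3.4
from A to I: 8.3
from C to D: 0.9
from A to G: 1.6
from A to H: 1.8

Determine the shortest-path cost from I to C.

Running Dijkstra from I:
I: 0
A: 0.8  (via I)
G: 2.4  (via A)
H: 2.6  (via A)
D: 9.4  (via H)
F: 11.3  (via G)
C: 16.8  (via D)
Shortest route: I → A → H → D → C = 16.8.

16.8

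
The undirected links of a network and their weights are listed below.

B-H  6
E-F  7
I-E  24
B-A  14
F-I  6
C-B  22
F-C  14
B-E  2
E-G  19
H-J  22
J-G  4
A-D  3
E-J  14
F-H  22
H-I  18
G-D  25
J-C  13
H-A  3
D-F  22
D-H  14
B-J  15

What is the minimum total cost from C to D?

Compare a few routes:
C - F - E - B - H - A - D: 14+7+2+6+3+3 = 35
C - F - D: 14+22 = 36
C - B - H - A - D: 22+6+3+3 = 34
The minimum is 34 via C - B - H - A - D.

34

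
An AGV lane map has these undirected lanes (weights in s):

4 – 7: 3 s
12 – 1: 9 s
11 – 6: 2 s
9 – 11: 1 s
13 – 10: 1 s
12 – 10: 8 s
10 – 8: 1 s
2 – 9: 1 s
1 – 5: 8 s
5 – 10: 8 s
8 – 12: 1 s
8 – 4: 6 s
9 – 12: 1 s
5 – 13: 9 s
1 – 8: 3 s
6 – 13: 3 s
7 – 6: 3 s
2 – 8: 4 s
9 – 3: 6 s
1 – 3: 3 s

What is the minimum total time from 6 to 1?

8 s

Candidate routes:
6–11–9–2–8–1: 2+1+1+4+3 = 11
6–13–10–8–1: 3+1+1+3 = 8
6–11–9–3–1: 2+1+6+3 = 12
The minimum is 8 s via 6–13–10–8–1.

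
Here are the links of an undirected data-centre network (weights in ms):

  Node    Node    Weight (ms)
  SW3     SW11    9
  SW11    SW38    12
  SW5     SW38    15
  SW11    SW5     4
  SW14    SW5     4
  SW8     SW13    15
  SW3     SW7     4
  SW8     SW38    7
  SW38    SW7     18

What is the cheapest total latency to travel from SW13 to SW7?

Shortest distances from SW13:
SW13: 0
SW8: 15  (via SW13)
SW38: 22  (via SW8)
SW11: 34  (via SW38)
SW5: 37  (via SW38)
SW7: 40  (via SW38)
Shortest route: SW13–SW8–SW38–SW7 = 40 ms.

40 ms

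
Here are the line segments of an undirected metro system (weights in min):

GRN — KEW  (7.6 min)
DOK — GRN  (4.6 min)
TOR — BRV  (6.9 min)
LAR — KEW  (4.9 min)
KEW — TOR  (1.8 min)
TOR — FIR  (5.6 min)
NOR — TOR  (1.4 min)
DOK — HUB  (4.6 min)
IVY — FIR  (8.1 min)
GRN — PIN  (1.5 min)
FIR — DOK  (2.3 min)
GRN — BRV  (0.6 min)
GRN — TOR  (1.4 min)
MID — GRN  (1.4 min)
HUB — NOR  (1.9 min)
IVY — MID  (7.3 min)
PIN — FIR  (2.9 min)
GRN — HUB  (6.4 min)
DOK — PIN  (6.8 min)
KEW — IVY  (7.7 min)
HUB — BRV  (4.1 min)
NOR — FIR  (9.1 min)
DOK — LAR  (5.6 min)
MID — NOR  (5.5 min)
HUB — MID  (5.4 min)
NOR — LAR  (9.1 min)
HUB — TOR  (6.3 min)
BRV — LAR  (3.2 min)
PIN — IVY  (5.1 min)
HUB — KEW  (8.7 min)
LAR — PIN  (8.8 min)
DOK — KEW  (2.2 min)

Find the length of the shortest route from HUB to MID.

Settle nodes by increasing distance from HUB:
HUB: 0
NOR: 1.9  (via HUB)
TOR: 3.3  (via NOR)
BRV: 4.1  (via HUB)
DOK: 4.6  (via HUB)
GRN: 4.7  (via TOR)
KEW: 5.1  (via TOR)
MID: 5.4  (via HUB)
Shortest route: HUB → MID = 5.4 min.

5.4 min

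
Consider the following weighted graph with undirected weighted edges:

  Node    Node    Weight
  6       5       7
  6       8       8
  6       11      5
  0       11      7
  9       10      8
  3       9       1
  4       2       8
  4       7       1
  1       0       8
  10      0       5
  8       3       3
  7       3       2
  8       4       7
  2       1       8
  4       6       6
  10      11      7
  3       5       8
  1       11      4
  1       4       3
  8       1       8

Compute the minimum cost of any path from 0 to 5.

Compare a few routes:
0 → 11 → 6 → 5: 7+5+7 = 19
0 → 1 → 4 → 7 → 3 → 5: 8+3+1+2+8 = 22
The minimum is 19 via 0 → 11 → 6 → 5.

19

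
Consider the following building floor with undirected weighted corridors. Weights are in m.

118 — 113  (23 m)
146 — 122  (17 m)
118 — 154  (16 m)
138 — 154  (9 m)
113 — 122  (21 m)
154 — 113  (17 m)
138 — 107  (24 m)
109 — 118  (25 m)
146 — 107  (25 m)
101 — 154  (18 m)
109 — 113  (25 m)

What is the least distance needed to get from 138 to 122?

Running Dijkstra from 138:
138: 0
154: 9  (via 138)
107: 24  (via 138)
118: 25  (via 154)
113: 26  (via 154)
101: 27  (via 154)
122: 47  (via 113)
Shortest route: 138 → 154 → 113 → 122 = 47 m.

47 m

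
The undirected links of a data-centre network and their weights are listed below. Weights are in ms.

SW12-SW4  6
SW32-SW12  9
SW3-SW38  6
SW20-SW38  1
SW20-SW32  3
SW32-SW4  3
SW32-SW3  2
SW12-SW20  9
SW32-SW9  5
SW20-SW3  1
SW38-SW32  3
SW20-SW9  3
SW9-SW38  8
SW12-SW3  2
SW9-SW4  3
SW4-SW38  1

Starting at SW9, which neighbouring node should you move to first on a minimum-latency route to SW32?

SW32

Candidate routes:
SW9 - SW32: 5 = 5
SW9 - SW20 - SW3 - SW32: 3+1+2 = 6
SW9 - SW20 - SW32: 3+3 = 6
Cheapest is SW9 - SW32 at 5 ms.
So from SW9 the first move is to SW32.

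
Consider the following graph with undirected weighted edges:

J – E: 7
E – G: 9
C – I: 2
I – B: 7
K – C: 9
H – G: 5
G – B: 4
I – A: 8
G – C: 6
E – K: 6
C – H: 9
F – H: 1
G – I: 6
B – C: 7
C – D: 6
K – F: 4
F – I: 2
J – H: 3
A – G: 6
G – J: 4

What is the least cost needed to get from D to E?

Shortest distances from D:
D: 0
C: 6  (via D)
I: 8  (via C)
F: 10  (via I)
H: 11  (via F)
G: 12  (via C)
B: 13  (via C)
J: 14  (via H)
K: 14  (via F)
A: 16  (via I)
E: 20  (via K)
Shortest route: D–C–I–F–K–E = 20.

20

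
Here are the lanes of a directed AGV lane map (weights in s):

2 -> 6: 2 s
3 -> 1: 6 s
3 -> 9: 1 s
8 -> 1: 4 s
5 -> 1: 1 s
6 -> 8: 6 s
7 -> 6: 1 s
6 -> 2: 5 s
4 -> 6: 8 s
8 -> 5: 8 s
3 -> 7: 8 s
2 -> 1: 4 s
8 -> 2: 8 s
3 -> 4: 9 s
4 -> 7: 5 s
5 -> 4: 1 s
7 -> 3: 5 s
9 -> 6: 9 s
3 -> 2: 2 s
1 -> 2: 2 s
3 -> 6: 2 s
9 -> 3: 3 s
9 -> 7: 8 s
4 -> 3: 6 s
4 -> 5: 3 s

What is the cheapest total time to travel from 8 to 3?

15 s

Compare a few routes:
8 → 5 → 4 → 7 → 3: 8+1+5+5 = 19
8 → 5 → 4 → 3: 8+1+6 = 15
The minimum is 15 s via 8 → 5 → 4 → 3.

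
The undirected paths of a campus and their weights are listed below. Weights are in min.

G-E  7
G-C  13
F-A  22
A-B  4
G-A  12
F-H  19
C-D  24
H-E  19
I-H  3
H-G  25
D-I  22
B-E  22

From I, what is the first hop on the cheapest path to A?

Enumerating some paths:
I–H–E–G–A: 3+19+7+12 = 41
I–H–G–A: 3+25+12 = 40
The minimum is 40 min via I–H–G–A.
So from I the first move is to H.

H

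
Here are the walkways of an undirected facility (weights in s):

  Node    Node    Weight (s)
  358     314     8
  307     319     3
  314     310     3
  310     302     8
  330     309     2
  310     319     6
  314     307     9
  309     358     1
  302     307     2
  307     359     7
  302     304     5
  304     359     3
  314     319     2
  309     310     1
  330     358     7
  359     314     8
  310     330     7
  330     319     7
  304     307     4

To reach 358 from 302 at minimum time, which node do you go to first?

310

Compare a few routes:
302–307–319–314–310–309–358: 2+3+2+3+1+1 = 12
302–307–319–310–309–358: 2+3+6+1+1 = 13
302–310–309–358: 8+1+1 = 10
The minimum is 10 s via 302–310–309–358.
So from 302 the first move is to 310.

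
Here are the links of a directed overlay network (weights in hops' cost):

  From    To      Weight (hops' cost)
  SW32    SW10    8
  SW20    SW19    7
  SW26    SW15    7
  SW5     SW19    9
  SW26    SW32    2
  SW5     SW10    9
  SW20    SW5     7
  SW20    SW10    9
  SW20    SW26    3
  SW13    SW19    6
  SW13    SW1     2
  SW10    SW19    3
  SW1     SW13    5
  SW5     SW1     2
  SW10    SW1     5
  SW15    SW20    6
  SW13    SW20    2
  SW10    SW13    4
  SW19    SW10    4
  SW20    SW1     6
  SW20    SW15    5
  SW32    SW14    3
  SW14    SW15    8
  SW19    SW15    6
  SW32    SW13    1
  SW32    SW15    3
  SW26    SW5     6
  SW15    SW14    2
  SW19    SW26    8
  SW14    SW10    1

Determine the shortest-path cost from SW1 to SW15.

Compare a few routes:
SW1 - SW13 - SW19 - SW15: 5+6+6 = 17
SW1 - SW13 - SW20 - SW26 - SW32 - SW15: 5+2+3+2+3 = 15
SW1 - SW13 - SW20 - SW26 - SW15: 5+2+3+7 = 17
SW1 - SW13 - SW20 - SW15: 5+2+5 = 12
The minimum is 12 hops' cost via SW1 - SW13 - SW20 - SW15.

12 hops' cost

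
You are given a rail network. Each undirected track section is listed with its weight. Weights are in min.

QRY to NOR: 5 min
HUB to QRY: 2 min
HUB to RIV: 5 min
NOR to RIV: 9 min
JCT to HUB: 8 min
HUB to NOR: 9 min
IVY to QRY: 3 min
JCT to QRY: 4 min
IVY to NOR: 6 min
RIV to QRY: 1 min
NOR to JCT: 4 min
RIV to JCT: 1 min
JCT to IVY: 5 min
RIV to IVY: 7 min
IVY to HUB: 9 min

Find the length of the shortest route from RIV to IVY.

Settle nodes by increasing distance from RIV:
RIV: 0
JCT: 1  (via RIV)
QRY: 1  (via RIV)
HUB: 3  (via QRY)
IVY: 4  (via QRY)
Shortest route: RIV → QRY → IVY = 4 min.

4 min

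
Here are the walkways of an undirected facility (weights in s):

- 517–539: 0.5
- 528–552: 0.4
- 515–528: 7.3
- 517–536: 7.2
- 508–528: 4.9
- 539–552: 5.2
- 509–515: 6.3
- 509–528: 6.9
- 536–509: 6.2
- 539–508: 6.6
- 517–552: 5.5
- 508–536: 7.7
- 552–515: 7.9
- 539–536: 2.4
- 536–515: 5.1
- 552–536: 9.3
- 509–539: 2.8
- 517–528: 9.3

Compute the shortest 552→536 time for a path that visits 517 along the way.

Shortest 552→517: 552–517 = 5.5
Shortest 517→536: 517–539–536 = 2.9
Total via 517: 5.5 + 2.9 = 8.4 s.

8.4 s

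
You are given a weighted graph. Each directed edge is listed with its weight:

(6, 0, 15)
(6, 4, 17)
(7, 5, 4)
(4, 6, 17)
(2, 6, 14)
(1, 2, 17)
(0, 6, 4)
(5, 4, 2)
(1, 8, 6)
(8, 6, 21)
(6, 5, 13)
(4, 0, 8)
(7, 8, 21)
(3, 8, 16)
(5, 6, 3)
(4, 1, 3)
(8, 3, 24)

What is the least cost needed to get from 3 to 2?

Candidate routes:
3 → 8 → 6 → 5 → 4 → 1 → 2: 16+21+13+2+3+17 = 72
3 → 8 → 6 → 4 → 1 → 2: 16+21+17+3+17 = 74
Cheapest is 3 → 8 → 6 → 5 → 4 → 1 → 2 at 72.

72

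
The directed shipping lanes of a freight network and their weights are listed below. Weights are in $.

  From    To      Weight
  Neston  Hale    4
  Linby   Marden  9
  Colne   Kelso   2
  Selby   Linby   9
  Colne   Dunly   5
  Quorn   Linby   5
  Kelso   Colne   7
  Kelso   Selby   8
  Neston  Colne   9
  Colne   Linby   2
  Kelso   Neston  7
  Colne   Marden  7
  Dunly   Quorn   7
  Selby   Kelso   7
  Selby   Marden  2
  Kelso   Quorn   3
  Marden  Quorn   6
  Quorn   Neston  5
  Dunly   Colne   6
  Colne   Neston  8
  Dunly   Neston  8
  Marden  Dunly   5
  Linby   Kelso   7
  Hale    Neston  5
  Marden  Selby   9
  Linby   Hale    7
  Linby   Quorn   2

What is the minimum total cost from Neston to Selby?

Shortest distances from Neston:
Neston: 0
Hale: 4  (via Neston)
Colne: 9  (via Neston)
Linby: 11  (via Colne)
Kelso: 11  (via Colne)
Quorn: 13  (via Linby)
Dunly: 14  (via Colne)
Marden: 16  (via Colne)
Selby: 19  (via Kelso)
Shortest route: Neston → Colne → Kelso → Selby = $19.

$19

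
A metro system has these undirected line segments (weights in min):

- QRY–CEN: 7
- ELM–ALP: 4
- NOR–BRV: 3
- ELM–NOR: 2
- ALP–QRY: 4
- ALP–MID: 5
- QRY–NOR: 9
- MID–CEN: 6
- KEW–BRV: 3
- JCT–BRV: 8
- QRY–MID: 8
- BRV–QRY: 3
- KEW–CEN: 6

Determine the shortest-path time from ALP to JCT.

15 min

Shortest distances from ALP:
ALP: 0
ELM: 4  (via ALP)
QRY: 4  (via ALP)
MID: 5  (via ALP)
NOR: 6  (via ELM)
BRV: 7  (via QRY)
KEW: 10  (via BRV)
CEN: 11  (via QRY)
JCT: 15  (via BRV)
Shortest route: ALP–QRY–BRV–JCT = 15 min.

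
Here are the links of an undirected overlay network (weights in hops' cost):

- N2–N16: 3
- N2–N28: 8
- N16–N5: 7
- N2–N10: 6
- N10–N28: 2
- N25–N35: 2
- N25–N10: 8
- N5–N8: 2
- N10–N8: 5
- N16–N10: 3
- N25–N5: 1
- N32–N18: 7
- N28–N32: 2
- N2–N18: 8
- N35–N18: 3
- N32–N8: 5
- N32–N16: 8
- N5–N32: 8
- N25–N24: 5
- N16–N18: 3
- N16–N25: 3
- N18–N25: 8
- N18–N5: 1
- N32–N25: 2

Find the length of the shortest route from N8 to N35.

Candidate routes:
N8 → N5 → N18 → N35: 2+1+3 = 6
N8 → N5 → N25 → N35: 2+1+2 = 5
N8 → N32 → N25 → N35: 5+2+2 = 9
Cheapest is N8 → N5 → N25 → N35 at 5 hops' cost.

5 hops' cost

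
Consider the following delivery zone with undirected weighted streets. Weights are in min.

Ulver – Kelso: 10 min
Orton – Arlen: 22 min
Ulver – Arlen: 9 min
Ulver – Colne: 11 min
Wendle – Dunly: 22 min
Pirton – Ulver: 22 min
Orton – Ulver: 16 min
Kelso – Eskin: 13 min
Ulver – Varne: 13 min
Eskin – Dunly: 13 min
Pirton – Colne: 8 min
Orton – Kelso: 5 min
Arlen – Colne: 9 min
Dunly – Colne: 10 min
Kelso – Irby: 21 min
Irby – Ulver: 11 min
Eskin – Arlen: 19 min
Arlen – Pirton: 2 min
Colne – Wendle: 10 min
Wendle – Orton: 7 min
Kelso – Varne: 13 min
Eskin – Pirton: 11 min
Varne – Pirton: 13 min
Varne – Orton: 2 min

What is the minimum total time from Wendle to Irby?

32 min

Candidate routes:
Wendle - Orton - Varne - Ulver - Irby: 7+2+13+11 = 33
Wendle - Colne - Ulver - Irby: 10+11+11 = 32
The minimum is 32 min via Wendle - Colne - Ulver - Irby.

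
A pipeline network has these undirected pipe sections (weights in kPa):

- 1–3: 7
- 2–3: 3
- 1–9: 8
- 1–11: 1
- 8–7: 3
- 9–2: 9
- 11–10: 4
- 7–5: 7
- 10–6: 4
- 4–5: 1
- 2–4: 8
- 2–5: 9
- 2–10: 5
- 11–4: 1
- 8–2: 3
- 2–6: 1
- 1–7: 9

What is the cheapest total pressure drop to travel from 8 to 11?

12 kPa

Enumerating some paths:
8 → 7 → 1 → 11: 3+9+1 = 13
8 → 2 → 10 → 11: 3+5+4 = 12
Cheapest is 8 → 2 → 10 → 11 at 12 kPa.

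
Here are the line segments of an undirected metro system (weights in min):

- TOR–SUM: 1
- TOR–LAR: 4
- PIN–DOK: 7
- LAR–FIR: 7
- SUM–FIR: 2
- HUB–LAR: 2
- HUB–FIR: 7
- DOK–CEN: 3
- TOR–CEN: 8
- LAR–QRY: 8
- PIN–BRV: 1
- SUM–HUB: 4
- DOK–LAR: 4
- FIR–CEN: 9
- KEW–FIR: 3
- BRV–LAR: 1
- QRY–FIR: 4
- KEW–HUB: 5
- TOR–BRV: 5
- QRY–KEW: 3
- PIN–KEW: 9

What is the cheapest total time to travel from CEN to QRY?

Shortest distances from CEN:
CEN: 0
DOK: 3  (via CEN)
LAR: 7  (via DOK)
TOR: 8  (via CEN)
BRV: 8  (via LAR)
FIR: 9  (via CEN)
PIN: 9  (via BRV)
HUB: 9  (via LAR)
SUM: 9  (via TOR)
KEW: 12  (via FIR)
QRY: 13  (via FIR)
Shortest route: CEN–FIR–QRY = 13 min.

13 min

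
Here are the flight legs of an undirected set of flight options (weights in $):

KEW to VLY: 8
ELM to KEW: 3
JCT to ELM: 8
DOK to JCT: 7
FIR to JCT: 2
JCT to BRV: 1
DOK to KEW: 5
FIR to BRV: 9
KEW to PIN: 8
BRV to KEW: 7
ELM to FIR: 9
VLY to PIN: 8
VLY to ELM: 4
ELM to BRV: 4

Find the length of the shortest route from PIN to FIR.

Enumerating some paths:
PIN → KEW → BRV → JCT → FIR: 8+7+1+2 = 18
PIN → VLY → ELM → BRV → JCT → FIR: 8+4+4+1+2 = 19
Cheapest is PIN → KEW → BRV → JCT → FIR at $18.

$18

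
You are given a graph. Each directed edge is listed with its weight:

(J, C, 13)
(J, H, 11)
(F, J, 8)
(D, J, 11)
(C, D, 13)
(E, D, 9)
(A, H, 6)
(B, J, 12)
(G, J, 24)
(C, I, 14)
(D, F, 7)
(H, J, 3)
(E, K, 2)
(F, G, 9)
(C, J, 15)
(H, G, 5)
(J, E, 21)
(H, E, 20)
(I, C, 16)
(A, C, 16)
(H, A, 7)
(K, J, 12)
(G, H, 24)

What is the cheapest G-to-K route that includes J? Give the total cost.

47

Shortest G→J: G–J = 24
Shortest J→K: J–E–K = 23
Total via J: 24 + 23 = 47.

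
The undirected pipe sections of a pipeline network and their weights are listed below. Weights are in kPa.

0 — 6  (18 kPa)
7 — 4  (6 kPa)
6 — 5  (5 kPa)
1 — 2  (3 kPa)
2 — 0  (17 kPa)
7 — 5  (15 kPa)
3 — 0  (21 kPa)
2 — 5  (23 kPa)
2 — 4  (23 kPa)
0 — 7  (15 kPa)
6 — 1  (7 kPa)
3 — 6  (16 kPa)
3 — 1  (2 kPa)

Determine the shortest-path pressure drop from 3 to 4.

28 kPa

Settle nodes by increasing distance from 3:
3: 0
1: 2  (via 3)
2: 5  (via 1)
6: 9  (via 1)
5: 14  (via 6)
0: 21  (via 3)
4: 28  (via 2)
Shortest route: 3 → 1 → 2 → 4 = 28 kPa.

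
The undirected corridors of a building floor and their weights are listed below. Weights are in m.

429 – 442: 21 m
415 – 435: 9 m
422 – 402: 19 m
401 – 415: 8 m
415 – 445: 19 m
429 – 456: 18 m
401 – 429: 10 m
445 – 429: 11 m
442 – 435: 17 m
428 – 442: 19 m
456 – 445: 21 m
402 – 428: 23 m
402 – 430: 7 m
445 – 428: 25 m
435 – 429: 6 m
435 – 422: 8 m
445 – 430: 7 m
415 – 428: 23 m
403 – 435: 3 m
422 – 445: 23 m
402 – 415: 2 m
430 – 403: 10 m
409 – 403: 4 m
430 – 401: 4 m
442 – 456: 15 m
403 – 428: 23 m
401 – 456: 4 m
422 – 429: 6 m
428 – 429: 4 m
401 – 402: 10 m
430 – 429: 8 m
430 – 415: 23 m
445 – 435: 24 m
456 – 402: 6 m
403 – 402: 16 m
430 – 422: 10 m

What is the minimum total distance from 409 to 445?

21 m

Compare a few routes:
409–403–435–429–430–445: 4+3+6+8+7 = 28
409–403–435–429–445: 4+3+6+11 = 24
409–403–430–445: 4+10+7 = 21
The minimum is 21 m via 409–403–430–445.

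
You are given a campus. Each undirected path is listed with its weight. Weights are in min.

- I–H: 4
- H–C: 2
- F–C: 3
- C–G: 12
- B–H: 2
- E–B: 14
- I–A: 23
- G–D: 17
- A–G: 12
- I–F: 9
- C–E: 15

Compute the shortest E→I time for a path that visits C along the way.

Shortest E→C: E–C = 15
Best C to I: C–H–I costing 6
Total via C: 15 + 6 = 21 min.

21 min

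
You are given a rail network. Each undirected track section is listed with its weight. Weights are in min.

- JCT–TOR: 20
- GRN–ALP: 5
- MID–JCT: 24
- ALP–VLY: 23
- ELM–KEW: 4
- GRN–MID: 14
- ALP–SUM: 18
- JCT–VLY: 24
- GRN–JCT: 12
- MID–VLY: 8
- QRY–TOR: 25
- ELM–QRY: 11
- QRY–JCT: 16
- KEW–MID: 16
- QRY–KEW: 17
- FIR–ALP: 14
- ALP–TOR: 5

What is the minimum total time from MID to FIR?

Settle nodes by increasing distance from MID:
MID: 0
VLY: 8  (via MID)
GRN: 14  (via MID)
KEW: 16  (via MID)
ALP: 19  (via GRN)
ELM: 20  (via KEW)
TOR: 24  (via ALP)
JCT: 24  (via MID)
QRY: 31  (via ELM)
FIR: 33  (via ALP)
Shortest route: MID → GRN → ALP → FIR = 33 min.

33 min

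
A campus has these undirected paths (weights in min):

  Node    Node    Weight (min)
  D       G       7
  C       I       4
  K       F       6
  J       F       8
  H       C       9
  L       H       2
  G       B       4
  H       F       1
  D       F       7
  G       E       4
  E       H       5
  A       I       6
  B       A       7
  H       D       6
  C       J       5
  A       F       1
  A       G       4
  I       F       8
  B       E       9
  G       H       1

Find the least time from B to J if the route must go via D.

Best B to D: B → G → D costing 11
Shortest D→J: D → F → J = 15
Total via D: 11 + 15 = 26 min.

26 min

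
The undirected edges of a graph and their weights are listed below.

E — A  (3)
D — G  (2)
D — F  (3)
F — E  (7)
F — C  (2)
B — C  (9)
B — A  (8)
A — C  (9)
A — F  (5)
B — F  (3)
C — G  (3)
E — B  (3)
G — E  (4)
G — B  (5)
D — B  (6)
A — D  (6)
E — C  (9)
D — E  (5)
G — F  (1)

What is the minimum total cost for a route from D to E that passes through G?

Best D to G: D → G costing 2
Best G to E: G → E costing 4
Total via G: 2 + 4 = 6.

6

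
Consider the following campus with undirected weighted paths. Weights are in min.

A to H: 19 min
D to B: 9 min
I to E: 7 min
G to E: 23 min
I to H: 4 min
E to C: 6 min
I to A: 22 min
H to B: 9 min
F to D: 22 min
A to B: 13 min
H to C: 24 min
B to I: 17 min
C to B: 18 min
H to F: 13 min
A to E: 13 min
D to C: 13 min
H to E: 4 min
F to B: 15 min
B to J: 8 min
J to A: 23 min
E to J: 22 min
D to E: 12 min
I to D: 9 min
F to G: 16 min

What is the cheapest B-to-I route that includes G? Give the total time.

Best B to G: B–F–G costing 31
Best G to I: G–E–I costing 30
Total via G: 31 + 30 = 61 min.

61 min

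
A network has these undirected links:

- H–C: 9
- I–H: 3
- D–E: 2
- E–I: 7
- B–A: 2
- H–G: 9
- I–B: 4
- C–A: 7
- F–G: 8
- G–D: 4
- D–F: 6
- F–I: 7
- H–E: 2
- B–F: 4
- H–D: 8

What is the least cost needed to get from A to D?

Running Dijkstra from A:
A: 0
B: 2  (via A)
F: 6  (via B)
I: 6  (via B)
C: 7  (via A)
H: 9  (via I)
E: 11  (via H)
D: 12  (via F)
Shortest route: A–B–F–D = 12.

12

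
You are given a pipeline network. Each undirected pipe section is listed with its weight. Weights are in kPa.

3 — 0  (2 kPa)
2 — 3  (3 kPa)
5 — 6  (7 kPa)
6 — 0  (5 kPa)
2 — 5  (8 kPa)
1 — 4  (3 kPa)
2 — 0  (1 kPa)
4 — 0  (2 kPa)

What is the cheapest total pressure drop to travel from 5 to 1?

Shortest distances from 5:
5: 0
6: 7  (via 5)
2: 8  (via 5)
0: 9  (via 2)
3: 11  (via 2)
4: 11  (via 0)
1: 14  (via 4)
Shortest route: 5–2–0–4–1 = 14 kPa.

14 kPa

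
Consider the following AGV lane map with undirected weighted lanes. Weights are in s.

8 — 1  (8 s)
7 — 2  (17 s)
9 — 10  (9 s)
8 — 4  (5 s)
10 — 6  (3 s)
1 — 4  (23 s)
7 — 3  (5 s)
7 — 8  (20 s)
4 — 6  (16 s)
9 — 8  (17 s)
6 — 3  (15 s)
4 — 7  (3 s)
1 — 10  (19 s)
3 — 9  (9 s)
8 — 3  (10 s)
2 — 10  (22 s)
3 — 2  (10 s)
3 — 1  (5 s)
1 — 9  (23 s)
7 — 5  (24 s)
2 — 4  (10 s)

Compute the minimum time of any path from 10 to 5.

46 s

Settle nodes by increasing distance from 10:
10: 0
6: 3  (via 10)
9: 9  (via 10)
3: 18  (via 6)
1: 19  (via 10)
4: 19  (via 6)
2: 22  (via 10)
7: 22  (via 4)
8: 24  (via 4)
5: 46  (via 7)
Shortest route: 10–6–4–7–5 = 46 s.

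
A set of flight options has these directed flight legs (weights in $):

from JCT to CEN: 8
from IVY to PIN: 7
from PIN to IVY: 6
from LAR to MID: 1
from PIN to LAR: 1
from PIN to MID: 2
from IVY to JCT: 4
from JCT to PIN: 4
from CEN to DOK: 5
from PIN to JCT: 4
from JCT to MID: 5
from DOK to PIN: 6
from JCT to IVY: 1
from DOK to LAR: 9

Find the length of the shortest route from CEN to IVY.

Enumerating some paths:
CEN → DOK → PIN → JCT → IVY: 5+6+4+1 = 16
CEN → DOK → PIN → IVY: 5+6+6 = 17
The minimum is $16 via CEN → DOK → PIN → JCT → IVY.

$16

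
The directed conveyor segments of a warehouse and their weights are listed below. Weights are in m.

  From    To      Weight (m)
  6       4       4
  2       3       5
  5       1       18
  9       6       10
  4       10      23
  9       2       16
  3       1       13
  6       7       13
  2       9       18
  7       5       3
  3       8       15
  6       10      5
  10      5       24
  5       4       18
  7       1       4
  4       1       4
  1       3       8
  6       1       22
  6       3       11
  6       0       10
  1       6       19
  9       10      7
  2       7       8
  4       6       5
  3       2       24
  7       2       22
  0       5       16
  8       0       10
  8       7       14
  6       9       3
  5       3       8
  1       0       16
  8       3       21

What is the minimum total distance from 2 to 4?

29 m

Candidate routes:
2–7–1–6–4: 8+4+19+4 = 35
2–7–5–4: 8+3+18 = 29
2–9–6–4: 18+10+4 = 32
2–3–1–6–4: 5+13+19+4 = 41
Cheapest is 2–7–5–4 at 29 m.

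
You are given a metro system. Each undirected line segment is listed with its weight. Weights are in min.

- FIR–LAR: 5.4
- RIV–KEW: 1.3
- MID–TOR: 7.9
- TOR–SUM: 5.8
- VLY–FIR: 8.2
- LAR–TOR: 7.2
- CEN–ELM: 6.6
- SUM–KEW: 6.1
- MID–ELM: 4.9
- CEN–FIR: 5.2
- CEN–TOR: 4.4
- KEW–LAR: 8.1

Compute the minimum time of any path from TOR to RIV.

Enumerating some paths:
TOR - SUM - KEW - RIV: 5.8+6.1+1.3 = 13.2
TOR - LAR - KEW - RIV: 7.2+8.1+1.3 = 16.6
TOR - CEN - FIR - LAR - KEW - RIV: 4.4+5.2+5.4+8.1+1.3 = 24.4
The minimum is 13.2 min via TOR - SUM - KEW - RIV.

13.2 min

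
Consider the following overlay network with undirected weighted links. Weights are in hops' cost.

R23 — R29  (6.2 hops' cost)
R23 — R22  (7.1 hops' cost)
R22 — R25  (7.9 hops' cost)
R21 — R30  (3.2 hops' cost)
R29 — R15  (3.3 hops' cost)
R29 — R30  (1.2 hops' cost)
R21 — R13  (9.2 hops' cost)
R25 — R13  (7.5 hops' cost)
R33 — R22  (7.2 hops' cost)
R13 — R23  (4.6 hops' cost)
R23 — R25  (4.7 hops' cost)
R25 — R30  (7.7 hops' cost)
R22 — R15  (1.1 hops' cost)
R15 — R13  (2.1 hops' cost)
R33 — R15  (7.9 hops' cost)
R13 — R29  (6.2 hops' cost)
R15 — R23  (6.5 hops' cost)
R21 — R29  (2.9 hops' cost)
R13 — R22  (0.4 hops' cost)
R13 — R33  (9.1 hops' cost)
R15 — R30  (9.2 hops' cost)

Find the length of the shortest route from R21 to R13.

7.7 hops' cost

Shortest distances from R21:
R21: 0
R29: 2.9  (via R21)
R30: 3.2  (via R21)
R15: 6.2  (via R29)
R22: 7.3  (via R15)
R13: 7.7  (via R22)
Shortest route: R21–R29–R15–R22–R13 = 7.7 hops' cost.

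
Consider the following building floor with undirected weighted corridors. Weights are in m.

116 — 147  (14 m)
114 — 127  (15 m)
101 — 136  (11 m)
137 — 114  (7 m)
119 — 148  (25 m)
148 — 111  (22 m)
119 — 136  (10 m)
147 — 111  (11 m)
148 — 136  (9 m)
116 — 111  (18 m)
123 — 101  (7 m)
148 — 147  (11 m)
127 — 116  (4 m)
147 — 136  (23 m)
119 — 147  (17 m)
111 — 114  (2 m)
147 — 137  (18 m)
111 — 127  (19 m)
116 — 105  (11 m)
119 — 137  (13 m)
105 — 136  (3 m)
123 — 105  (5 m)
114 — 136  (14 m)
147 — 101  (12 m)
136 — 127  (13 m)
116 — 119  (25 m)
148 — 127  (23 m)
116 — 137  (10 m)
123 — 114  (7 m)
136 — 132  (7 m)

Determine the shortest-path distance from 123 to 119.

18 m

Enumerating some paths:
123 - 114 - 137 - 119: 7+7+13 = 27
123 - 101 - 136 - 119: 7+11+10 = 28
123 - 105 - 136 - 119: 5+3+10 = 18
Cheapest is 123 - 105 - 136 - 119 at 18 m.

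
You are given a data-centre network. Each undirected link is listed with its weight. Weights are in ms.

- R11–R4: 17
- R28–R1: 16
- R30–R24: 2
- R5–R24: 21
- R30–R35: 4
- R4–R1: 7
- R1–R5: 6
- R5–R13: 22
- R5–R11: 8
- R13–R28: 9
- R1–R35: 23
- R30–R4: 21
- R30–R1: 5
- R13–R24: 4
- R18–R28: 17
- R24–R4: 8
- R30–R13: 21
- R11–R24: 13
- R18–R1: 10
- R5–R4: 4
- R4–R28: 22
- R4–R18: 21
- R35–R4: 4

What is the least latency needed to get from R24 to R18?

17 ms

Enumerating some paths:
R24 → R30 → R1 → R18: 2+5+10 = 17
R24 → R4 → R1 → R18: 8+7+10 = 25
Cheapest is R24 → R30 → R1 → R18 at 17 ms.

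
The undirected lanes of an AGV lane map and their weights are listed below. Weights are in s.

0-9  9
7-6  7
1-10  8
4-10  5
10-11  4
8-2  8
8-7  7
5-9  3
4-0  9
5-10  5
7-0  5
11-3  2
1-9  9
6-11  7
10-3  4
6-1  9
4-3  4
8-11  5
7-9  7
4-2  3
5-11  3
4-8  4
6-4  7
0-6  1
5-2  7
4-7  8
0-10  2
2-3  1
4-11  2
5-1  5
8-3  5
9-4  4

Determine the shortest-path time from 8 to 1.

13 s

Shortest distances from 8:
8: 0
4: 4  (via 8)
3: 5  (via 8)
11: 5  (via 8)
2: 6  (via 3)
7: 7  (via 8)
5: 8  (via 11)
9: 8  (via 4)
10: 9  (via 4)
0: 11  (via 10)
6: 11  (via 4)
1: 13  (via 5)
Shortest route: 8–11–5–1 = 13 s.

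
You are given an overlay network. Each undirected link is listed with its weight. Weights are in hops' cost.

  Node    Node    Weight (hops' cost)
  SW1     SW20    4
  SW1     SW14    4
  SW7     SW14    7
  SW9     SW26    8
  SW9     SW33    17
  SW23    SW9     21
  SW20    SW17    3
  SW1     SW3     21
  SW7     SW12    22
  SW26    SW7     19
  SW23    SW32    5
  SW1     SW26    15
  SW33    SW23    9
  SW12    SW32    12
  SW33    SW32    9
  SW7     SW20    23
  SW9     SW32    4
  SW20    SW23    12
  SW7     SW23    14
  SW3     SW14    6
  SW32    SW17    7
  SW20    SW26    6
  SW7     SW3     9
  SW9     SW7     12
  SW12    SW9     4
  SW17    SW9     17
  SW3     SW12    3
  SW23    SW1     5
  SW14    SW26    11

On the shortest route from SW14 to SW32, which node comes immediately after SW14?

Compare a few routes:
SW14–SW1–SW20–SW17–SW32: 4+4+3+7 = 18
SW14–SW3–SW12–SW9–SW32: 6+3+4+4 = 17
SW14–SW1–SW23–SW32: 4+5+5 = 14
SW14–SW3–SW12–SW32: 6+3+12 = 21
Cheapest is SW14–SW1–SW23–SW32 at 14 hops' cost.
So from SW14 the first move is to SW1.

SW1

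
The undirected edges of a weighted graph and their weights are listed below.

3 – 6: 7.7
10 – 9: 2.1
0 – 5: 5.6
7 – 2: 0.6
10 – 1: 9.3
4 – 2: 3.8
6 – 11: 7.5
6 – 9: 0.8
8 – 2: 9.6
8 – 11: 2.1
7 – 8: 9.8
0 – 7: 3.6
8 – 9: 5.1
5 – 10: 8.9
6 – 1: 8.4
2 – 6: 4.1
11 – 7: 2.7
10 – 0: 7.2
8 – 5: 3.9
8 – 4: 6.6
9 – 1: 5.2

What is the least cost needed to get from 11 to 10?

9.3

Compare a few routes:
11–7–0–10: 2.7+3.6+7.2 = 13.5
11–7–2–6–9–10: 2.7+0.6+4.1+0.8+2.1 = 10.3
11–6–9–10: 7.5+0.8+2.1 = 10.4
11–8–9–10: 2.1+5.1+2.1 = 9.3
Cheapest is 11–8–9–10 at 9.3.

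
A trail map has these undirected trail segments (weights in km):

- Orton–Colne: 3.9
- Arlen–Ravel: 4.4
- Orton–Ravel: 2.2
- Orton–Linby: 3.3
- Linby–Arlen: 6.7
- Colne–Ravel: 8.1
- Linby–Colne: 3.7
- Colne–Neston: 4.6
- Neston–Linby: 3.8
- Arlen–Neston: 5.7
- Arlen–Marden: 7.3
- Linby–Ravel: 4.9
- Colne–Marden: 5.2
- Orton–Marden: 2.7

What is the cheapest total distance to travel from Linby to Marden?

Settle nodes by increasing distance from Linby:
Linby: 0
Orton: 3.3  (via Linby)
Colne: 3.7  (via Linby)
Neston: 3.8  (via Linby)
Ravel: 4.9  (via Linby)
Marden: 6  (via Orton)
Shortest route: Linby → Orton → Marden = 6 km.

6 km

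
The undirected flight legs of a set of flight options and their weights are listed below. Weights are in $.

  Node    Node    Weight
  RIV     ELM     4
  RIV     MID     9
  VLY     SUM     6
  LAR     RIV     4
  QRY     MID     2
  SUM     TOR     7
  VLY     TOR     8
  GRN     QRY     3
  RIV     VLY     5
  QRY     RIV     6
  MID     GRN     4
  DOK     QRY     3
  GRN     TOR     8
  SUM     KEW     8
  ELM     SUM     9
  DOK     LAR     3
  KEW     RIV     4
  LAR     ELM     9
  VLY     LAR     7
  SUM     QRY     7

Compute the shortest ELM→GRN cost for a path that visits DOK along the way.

Shortest ELM→DOK: ELM–RIV–LAR–DOK = 11
Shortest DOK→GRN: DOK–QRY–GRN = 6
Total via DOK: 11 + 6 = $17.

$17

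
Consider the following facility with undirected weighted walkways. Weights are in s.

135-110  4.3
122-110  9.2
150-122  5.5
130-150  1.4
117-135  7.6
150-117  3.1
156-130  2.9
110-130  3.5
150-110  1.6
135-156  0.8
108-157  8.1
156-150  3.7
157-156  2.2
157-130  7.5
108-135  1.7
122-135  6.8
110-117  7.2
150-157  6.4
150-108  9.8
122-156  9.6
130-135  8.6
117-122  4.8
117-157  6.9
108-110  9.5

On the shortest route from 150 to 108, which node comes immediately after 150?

156

Enumerating some paths:
150–110–135–108: 1.6+4.3+1.7 = 7.6
150–156–135–108: 3.7+0.8+1.7 = 6.2
150–130–156–135–108: 1.4+2.9+0.8+1.7 = 6.8
The minimum is 6.2 s via 150–156–135–108.
So from 150 the first move is to 156.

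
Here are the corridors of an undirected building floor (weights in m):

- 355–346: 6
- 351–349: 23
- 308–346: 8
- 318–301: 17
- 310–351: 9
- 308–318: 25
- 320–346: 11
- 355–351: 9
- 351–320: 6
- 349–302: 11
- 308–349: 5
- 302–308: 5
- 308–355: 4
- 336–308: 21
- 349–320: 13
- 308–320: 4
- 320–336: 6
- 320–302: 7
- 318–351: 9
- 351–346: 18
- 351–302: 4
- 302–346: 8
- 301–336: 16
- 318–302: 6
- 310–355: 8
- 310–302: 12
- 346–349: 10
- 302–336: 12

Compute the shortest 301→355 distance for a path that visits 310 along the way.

Best 301 to 310: 301 → 318 → 302 → 310 costing 35
Shortest 310→355: 310 → 355 = 8
Total via 310: 35 + 8 = 43 m.

43 m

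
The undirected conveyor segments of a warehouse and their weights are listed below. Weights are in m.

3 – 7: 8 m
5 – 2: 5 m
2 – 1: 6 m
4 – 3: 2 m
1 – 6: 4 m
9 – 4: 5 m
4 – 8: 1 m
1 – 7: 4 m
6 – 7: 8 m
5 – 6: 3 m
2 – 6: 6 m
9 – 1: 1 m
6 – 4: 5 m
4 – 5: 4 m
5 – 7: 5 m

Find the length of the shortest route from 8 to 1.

Compare a few routes:
8 → 4 → 5 → 6 → 1: 1+4+3+4 = 12
8 → 4 → 6 → 1: 1+5+4 = 10
8 → 4 → 5 → 7 → 1: 1+4+5+4 = 14
8 → 4 → 9 → 1: 1+5+1 = 7
Cheapest is 8 → 4 → 9 → 1 at 7 m.

7 m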